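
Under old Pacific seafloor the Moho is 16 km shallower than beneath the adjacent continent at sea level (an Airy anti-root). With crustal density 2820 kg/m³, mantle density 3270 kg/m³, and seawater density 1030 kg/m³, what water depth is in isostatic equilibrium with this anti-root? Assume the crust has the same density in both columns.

4.02 km

Replacing a thickness d of crust by seawater at the top must be balanced by replacing crust with mantle at the base: d (ρ_c − ρ_w) = a (ρ_m − ρ_c).
d = a (ρ_m − ρ_c)/(ρ_c − ρ_w) = 16 km × 450/1790 = 4.02 km.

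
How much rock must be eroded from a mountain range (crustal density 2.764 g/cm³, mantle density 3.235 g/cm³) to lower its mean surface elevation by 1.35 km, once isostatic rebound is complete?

9.27 km

Net drop Δ = e − u = e − e ρ_c/ρ_m = e (ρ_m − ρ_c)/ρ_m.
e = Δ ρ_m/(ρ_m − ρ_c) = 1.35 km × 3.235/0.471 = 9.27 km.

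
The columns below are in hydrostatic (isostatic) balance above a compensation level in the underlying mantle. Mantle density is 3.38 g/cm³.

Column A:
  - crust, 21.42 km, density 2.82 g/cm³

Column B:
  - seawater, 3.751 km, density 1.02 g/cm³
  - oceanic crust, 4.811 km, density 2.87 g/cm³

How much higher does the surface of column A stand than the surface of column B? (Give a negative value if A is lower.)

0.204 km

For any compensation level in the mantle, the mantle terms cancel and isostasy reduces to e = (Σt_A − Σt_B) − (Σ(ρt)_A − Σ(ρt)_B) / ρ_m.
Σt_A = 21.42 km; Σt_B = 8.562 km; Σ(ρt)_A = 60.4044; Σ(ρt)_B = 17.63359 (in km·g/cm³).
e = (21.42 − 8.562) − (60.4044 − 17.63359) / 3.38 = 0.204 km.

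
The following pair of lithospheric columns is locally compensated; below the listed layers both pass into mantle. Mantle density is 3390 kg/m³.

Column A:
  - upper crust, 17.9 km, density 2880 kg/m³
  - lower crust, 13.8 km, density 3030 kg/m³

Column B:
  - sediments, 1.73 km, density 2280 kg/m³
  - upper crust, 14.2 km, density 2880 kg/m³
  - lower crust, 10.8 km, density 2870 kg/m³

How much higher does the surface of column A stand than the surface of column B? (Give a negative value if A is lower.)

−0.201 km

For any compensation level in the mantle, the mantle terms cancel and isostasy reduces to e = (Σt_A − Σt_B) − (Σ(ρt)_A − Σ(ρt)_B) / ρ_m.
Σt_A = 31.7 km; Σt_B = 26.73 km; Σ(ρt)_A = 93366; Σ(ρt)_B = 75836.4 (in km·kg/m³).
e = (31.7 − 26.73) − (93366 − 75836.4) / 3390 = −0.201 km.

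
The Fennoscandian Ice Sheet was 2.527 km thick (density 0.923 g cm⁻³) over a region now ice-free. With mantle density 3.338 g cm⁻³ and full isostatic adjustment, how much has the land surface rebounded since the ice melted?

0.699 km

Removing the load lets mantle flow back in; uplift u satisfies ρ_ice t = ρ_m u.
u = t ρ_ice/ρ_m = 2.527 km × 0.923/3.338 = 0.699 km.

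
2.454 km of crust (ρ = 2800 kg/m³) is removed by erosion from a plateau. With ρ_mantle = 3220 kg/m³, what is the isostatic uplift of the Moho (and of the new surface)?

2.13 km

Unloading: uplift u = e ρ_c/ρ_m = 2.454 km × 2800/3220 = 2.13 km.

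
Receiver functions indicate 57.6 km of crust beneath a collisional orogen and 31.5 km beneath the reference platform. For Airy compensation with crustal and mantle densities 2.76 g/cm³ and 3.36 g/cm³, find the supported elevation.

Excess crust Δ = 57.6 km − 31.5 km = 26.1 km, split between elevation h and root r with h + r = Δ.
Airy balance ρ_c h = (ρ_m − ρ_c) r gives r = h ρ_c/(ρ_m − ρ_c), so h (1 + ρ_c/(ρ_m − ρ_c)) = Δ, i.e. h = Δ (ρ_m − ρ_c)/ρ_m.
h = 26.1 km × 0.6/3.36 = 4.66 km.

4.66 km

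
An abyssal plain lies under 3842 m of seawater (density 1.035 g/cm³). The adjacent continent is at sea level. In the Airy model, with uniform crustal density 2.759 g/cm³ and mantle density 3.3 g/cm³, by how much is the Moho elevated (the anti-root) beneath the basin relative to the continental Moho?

12200 m

In Airy isostatic equilibrium: replacing crust with seawater at the top is compensated by replacing crust with mantle at the base: d (ρ_c − ρ_w) = a (ρ_m − ρ_c).
a = d (ρ_c − ρ_w)/(ρ_m − ρ_c) = 3842 m × 1.724/0.541 = 12200 m.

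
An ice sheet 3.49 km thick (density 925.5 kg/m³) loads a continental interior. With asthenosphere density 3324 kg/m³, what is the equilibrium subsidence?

0.972 km

Balancing pressure at the compensation depth: the ice load ρ_ice t is balanced by mantle displaced below, ρ_m s.
s = t ρ_ice / ρ_m = 3.49 km × 925.5/3324 = 0.972 km.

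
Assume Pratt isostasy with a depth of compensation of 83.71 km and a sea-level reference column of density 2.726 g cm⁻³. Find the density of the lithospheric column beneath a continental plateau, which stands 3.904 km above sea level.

Pratt balance: ρ_ref D = ρ (D + h).
ρ = ρ_ref D/(D + h) = 2.726 × 83.71 km/(83.71 km + 3.904 km) = 2.6 g cm⁻³.

2.6 g cm⁻³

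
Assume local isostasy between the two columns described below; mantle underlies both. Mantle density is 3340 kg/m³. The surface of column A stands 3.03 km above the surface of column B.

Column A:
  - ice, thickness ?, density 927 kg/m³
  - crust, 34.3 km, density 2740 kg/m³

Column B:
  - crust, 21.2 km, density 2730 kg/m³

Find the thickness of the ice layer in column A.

1.02 km

Take the compensation level at the base of the deeper column (depth z_c below the surface of column A) and equate Σ ρ_i t_i down to z_c; mantle fills any gap and the z_c terms cancel.
Column A: x×927 + 34.3×2740 + (z_c − 34.3 − x)×3340
Column B: 3.03×0 + 21.2×2730 + (z_c − 3.03 − 21.2)×3340
The z_c×3340 term appears on both sides and cancels. Collect the known terms of each column as K = Σ(ρt)_known − 3340 × (depth of known layers): K_A = 93982 − 3340×34.3 = −20580; K_B = 57876 − 3340×(3.03 + 21.2) = −23052.2.
Balance: K_A − x×(3340 − 927) = K_B, so x = (K_A − K_B)/(3340 − 927) = 2472.2/2413 = 1.02 km.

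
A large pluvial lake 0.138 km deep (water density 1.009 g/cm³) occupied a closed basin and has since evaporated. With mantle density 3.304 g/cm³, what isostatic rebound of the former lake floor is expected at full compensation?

0.0421 km

u = d ρ_w/ρ_m = 0.138 km × 1.009/3.304 = 0.0421 km.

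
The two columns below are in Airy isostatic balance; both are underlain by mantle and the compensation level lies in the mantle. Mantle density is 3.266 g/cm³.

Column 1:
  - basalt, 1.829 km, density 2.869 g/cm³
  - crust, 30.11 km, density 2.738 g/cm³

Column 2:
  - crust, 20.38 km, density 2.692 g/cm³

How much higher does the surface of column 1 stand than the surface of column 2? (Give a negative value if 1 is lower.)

1.51 km

For any compensation level in the mantle, the mantle terms cancel and isostasy reduces to e = (Σt_1 − Σt_2) − (Σ(ρt)_1 − Σ(ρt)_2) / ρ_m.
Σt_1 = 31.939 km; Σt_2 = 20.38 km; Σ(ρt)_1 = 87.688581; Σ(ρt)_2 = 54.86296 (in km·g/cm³).
e = (31.939 − 20.38) − (87.688581 − 54.86296) / 3.266 = 1.51 km.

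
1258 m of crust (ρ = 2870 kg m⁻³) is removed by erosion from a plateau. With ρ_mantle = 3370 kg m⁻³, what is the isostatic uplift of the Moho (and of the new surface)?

1070 m

Unloading: uplift u = e ρ_c/ρ_m = 1258 m × 2870/3370 = 1070 m.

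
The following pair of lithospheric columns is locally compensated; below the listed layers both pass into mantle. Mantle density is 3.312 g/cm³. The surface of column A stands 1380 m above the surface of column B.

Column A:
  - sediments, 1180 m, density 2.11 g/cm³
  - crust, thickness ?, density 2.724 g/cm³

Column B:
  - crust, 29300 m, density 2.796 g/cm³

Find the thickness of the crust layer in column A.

31100 m

Take the compensation level at the base of the deeper column (depth z_c below the surface of column A) and equate Σ ρ_i t_i down to z_c; mantle fills any gap and the z_c terms cancel.
Column A: 1180×2.11 + x×2.724 + (z_c − 1180 − x)×3.312
Column B: 1380×0 + 29300×2.796 + (z_c − 1380 − 29300)×3.312
The z_c×3.312 term appears on both sides and cancels. Collect the known terms of each column as K = Σ(ρt)_known − 3.312 × (depth of known layers): K_A = 2489.8 − 3.312×1180 = −1418.36; K_B = 81922.8 − 3.312×(1380 + 29300) = −19689.36.
Balance: K_A − x×(3.312 − 2.724) = K_B, so x = (K_A − K_B)/(3.312 − 2.724) = 18271/0.588 = 31100 m.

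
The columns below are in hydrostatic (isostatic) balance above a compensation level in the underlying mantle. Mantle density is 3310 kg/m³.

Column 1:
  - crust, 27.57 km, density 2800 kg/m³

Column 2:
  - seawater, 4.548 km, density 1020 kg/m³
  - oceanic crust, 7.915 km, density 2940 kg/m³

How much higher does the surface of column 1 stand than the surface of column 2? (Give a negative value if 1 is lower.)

For any compensation level in the mantle, the mantle terms cancel and isostasy reduces to e = (Σt_1 − Σt_2) − (Σ(ρt)_1 − Σ(ρt)_2) / ρ_m.
Σt_1 = 27.57 km; Σt_2 = 12.463 km; Σ(ρt)_1 = 77196; Σ(ρt)_2 = 27909.06 (in km·kg/m³).
e = (27.57 − 12.463) − (77196 − 27909.06) / 3310 = 0.217 km.

0.217 km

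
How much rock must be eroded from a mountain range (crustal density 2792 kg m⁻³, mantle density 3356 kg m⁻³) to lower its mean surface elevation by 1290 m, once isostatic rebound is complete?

Net drop Δ = e − u = e − e ρ_c/ρ_m = e (ρ_m − ρ_c)/ρ_m.
e = Δ ρ_m/(ρ_m − ρ_c) = 1290 m × 3356/564 = 7680 m.

7680 m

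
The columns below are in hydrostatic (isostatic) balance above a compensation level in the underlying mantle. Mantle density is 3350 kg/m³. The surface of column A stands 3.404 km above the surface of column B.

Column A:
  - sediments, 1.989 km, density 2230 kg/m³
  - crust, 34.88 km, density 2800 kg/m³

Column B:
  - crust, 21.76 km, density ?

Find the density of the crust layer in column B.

Take the compensation level at the base of the deeper column (depth z_c below the surface of column A) and equate Σ ρ_i t_i down to z_c; mantle fills any gap and the z_c terms cancel.
Column A: 1.989×2230 + 34.88×2800 + (z_c − 36.869)×3350
Column B: 3.404×0 + 21.76×ρ + (z_c − 3.404 − 21.76)×3350
The z_c×3350 term appears on both sides and cancels. Collect the known terms of each column as K = Σ(ρt)_known − 3350 × (depth of known layers): K_A = 102099.47 − 3350×36.869 = −21411.68; K_B = 0 − 3350×(3.404 + 21.76) = −84299.4.
Balance: K_A = K_B + 21.76×ρ, so ρ = (K_A − K_B)/21.76 = 62887.7/21.76 = 2890 kg/m³.

2890 kg/m³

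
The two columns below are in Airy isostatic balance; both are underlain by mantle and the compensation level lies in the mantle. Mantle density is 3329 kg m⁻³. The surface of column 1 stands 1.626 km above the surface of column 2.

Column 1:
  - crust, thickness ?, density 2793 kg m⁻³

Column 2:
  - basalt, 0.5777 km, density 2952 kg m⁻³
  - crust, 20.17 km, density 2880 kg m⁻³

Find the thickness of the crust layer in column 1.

Take the compensation level at the base of the deeper column (depth z_c below the surface of column 1) and equate Σ ρ_i t_i down to z_c; mantle fills any gap and the z_c terms cancel.
Column 1: x×2793 + (z_c − 0 − x)×3329
Column 2: 1.626×0 + 0.5777×2952 + 20.17×2880 + (z_c − 1.626 − 20.7477)×3329
The z_c×3329 term appears on both sides and cancels. Collect the known terms of each column as K = Σ(ρt)_known − 3329 × (depth of known layers): K_1 = 0 − 3329×0 = 0; K_2 = 59794.9704 − 3329×(1.626 + 20.7477) = −14687.0769.
Balance: K_1 − x×(3329 − 2793) = K_2, so x = (K_1 − K_2)/(3329 − 2793) = 14687.1/536 = 27.4 km.

27.4 km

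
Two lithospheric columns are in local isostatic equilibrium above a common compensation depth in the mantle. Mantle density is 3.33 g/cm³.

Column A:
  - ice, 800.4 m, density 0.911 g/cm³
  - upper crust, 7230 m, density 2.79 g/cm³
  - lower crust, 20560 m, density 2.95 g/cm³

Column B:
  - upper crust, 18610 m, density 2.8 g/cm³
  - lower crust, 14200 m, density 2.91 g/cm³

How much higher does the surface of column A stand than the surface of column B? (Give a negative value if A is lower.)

−653 m

For any compensation level in the mantle, the mantle terms cancel and isostasy reduces to e = (Σt_A − Σt_B) − (Σ(ρt)_A − Σ(ρt)_B) / ρ_m.
Σt_A = 28590.4 m; Σt_B = 32810 m; Σ(ρt)_A = 81552.8644; Σ(ρt)_B = 93430 (in m·g/cm³).
e = (28590.4 − 32810) − (81552.8644 − 93430) / 3.33 = −653 m.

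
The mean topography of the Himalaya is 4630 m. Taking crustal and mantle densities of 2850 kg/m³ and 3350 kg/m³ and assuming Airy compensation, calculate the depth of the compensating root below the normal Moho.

26400 m

Isostatic balance requires: the weight of the topography is balanced by the buoyancy of the root, ρ_c h = (ρ_m − ρ_c) r.
r = h · ρ_c / (ρ_m − ρ_c) = 4630 m × 2850 / (3350 − 2850) = 26400 m.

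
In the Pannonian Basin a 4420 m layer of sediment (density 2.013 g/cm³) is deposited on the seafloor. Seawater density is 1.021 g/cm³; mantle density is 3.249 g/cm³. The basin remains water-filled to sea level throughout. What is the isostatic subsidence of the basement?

1970 m

Submarine loading: the sediment displaces seawater, and the subsidence is in turn flooded, so s (ρ_m − ρ_w) = t (ρ_sed − ρ_w).
s = 4420 m × (2.013 − 1.021) / (3.249 − 1.021) = 1970 m.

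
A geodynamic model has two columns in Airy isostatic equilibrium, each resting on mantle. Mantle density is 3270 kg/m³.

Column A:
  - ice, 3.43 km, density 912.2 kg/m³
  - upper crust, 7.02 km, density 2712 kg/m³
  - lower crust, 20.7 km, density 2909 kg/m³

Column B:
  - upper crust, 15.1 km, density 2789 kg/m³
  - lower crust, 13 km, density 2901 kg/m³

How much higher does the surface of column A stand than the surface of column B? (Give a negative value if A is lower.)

For any compensation level in the mantle, the mantle terms cancel and isostasy reduces to e = (Σt_A − Σt_B) − (Σ(ρt)_A − Σ(ρt)_B) / ρ_m.
Σt_A = 31.15 km; Σt_B = 28.1 km; Σ(ρt)_A = 82383.386; Σ(ρt)_B = 79826.9 (in km·kg/m³).
e = (31.15 − 28.1) − (82383.386 − 79826.9) / 3270 = 2.27 km.

2.27 km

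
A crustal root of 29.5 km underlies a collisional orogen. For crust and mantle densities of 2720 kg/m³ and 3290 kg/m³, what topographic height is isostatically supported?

6.18 km

Equating mass per unit area of the two columns: ρ_c h = (ρ_m − ρ_c) r.
h = r (ρ_m − ρ_c) / ρ_c = 29.5 km × (3290 − 2720) / 2720 = 6.18 km.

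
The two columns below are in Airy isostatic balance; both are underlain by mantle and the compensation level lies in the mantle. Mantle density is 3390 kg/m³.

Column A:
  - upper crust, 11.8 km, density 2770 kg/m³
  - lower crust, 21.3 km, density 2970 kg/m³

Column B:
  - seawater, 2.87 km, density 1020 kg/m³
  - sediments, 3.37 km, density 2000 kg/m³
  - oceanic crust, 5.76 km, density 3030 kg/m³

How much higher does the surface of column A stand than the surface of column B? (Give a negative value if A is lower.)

0.797 km

For any compensation level in the mantle, the mantle terms cancel and isostasy reduces to e = (Σt_A − Σt_B) − (Σ(ρt)_A − Σ(ρt)_B) / ρ_m.
Σt_A = 33.1 km; Σt_B = 12 km; Σ(ρt)_A = 95947; Σ(ρt)_B = 27120.2 (in km·kg/m³).
e = (33.1 − 12) − (95947 − 27120.2) / 3390 = 0.797 km.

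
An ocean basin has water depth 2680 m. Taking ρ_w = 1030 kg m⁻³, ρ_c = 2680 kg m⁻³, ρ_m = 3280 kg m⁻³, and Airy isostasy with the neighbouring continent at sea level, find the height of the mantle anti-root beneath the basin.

By Archimedes' principle applied to the lithosphere: replacing crust with seawater at the top is compensated by replacing crust with mantle at the base: d (ρ_c − ρ_w) = a (ρ_m − ρ_c).
a = d (ρ_c − ρ_w)/(ρ_m − ρ_c) = 2680 m × 1650/600 = 7370 m.

7370 m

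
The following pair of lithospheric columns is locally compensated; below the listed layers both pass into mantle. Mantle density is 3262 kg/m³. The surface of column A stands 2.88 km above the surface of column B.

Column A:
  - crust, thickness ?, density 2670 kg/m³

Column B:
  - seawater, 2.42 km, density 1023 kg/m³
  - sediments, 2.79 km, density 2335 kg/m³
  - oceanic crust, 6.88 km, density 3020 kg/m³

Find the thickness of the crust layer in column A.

32.2 km

Take the compensation level at the base of the deeper column (depth z_c below the surface of column A) and equate Σ ρ_i t_i down to z_c; mantle fills any gap and the z_c terms cancel.
Column A: x×2670 + (z_c − 0 − x)×3262
Column B: 2.88×0 + 2.42×1023 + 2.79×2335 + 6.88×3020 + (z_c − 2.88 − 12.09)×3262
The z_c×3262 term appears on both sides and cancels. Collect the known terms of each column as K = Σ(ρt)_known − 3262 × (depth of known layers): K_A = 0 − 3262×0 = 0; K_B = 29767.91 − 3262×(2.88 + 12.09) = −19064.23.
Balance: K_A − x×(3262 − 2670) = K_B, so x = (K_A − K_B)/(3262 − 2670) = 19064.2/592 = 32.2 km.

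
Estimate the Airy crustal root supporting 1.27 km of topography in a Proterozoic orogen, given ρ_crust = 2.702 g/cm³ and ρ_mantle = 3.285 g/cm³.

5.89 km

For local isostatic compensation: the weight of the topography is balanced by the buoyancy of the root, ρ_c h = (ρ_m − ρ_c) r.
r = h · ρ_c / (ρ_m − ρ_c) = 1.27 km × 2.702 / (3.285 − 2.702) = 5.89 km.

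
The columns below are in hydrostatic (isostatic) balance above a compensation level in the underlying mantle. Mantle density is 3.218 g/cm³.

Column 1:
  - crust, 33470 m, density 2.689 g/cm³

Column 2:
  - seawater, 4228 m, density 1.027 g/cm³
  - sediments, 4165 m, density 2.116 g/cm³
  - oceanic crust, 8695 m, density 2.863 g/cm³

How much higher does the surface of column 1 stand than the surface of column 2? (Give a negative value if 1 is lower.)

For any compensation level in the mantle, the mantle terms cancel and isostasy reduces to e = (Σt_1 − Σt_2) − (Σ(ρt)_1 − Σ(ρt)_2) / ρ_m.
Σt_1 = 33470 m; Σt_2 = 17088 m; Σ(ρt)_1 = 90000.83; Σ(ρt)_2 = 38049.081 (in m·g/cm³).
e = (33470 − 17088) − (90000.83 − 38049.081) / 3.218 = 238 m.

238 m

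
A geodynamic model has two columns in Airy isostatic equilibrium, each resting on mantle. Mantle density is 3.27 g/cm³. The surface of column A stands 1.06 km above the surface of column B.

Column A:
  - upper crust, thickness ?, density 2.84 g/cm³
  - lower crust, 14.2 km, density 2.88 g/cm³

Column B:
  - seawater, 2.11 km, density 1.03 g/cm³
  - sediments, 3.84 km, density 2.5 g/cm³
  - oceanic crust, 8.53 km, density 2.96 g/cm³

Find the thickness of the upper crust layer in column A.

19.2 km

Take the compensation level at the base of the deeper column (depth z_c below the surface of column A) and equate Σ ρ_i t_i down to z_c; mantle fills any gap and the z_c terms cancel.
Column A: x×2.84 + 14.2×2.88 + (z_c − 14.2 − x)×3.27
Column B: 1.06×0 + 2.11×1.03 + 3.84×2.5 + 8.53×2.96 + (z_c − 1.06 − 14.48)×3.27
The z_c×3.27 term appears on both sides and cancels. Collect the known terms of each column as K = Σ(ρt)_known − 3.27 × (depth of known layers): K_A = 40.896 − 3.27×14.2 = −5.538; K_B = 37.0221 − 3.27×(1.06 + 14.48) = −13.7937.
Balance: K_A − x×(3.27 − 2.84) = K_B, so x = (K_A − K_B)/(3.27 − 2.84) = 8.2557/0.43 = 19.2 km.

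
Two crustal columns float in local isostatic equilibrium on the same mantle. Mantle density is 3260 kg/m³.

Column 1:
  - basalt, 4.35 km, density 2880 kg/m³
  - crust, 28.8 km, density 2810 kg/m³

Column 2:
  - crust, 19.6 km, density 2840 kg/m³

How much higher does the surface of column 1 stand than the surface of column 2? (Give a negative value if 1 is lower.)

1.96 km

For any compensation level in the mantle, the mantle terms cancel and isostasy reduces to e = (Σt_1 − Σt_2) − (Σ(ρt)_1 − Σ(ρt)_2) / ρ_m.
Σt_1 = 33.15 km; Σt_2 = 19.6 km; Σ(ρt)_1 = 93456; Σ(ρt)_2 = 55664 (in km·kg/m³).
e = (33.15 − 19.6) − (93456 − 55664) / 3260 = 1.96 km.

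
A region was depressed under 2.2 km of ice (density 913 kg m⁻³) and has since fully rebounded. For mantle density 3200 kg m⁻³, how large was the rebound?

0.628 km

Removing the load lets mantle flow back in; uplift u satisfies ρ_ice t = ρ_m u.
u = t ρ_ice/ρ_m = 2.2 km × 913/3200 = 0.628 km.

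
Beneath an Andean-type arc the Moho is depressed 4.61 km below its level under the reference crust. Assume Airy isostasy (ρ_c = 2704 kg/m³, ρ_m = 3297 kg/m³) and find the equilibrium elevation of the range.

1.01 km

Isostatic balance requires: ρ_c h = (ρ_m − ρ_c) r.
h = r (ρ_m − ρ_c) / ρ_c = 4.61 km × (3297 − 2704) / 2704 = 1.01 km.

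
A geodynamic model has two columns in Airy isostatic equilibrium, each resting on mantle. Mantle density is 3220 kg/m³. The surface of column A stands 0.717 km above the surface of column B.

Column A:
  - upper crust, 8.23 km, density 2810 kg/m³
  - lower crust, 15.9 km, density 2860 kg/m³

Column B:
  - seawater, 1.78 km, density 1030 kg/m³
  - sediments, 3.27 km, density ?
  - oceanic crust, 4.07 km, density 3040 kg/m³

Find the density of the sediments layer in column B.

2560 kg/m³

Take the compensation level at the base of the deeper column (depth z_c below the surface of column A) and equate Σ ρ_i t_i down to z_c; mantle fills any gap and the z_c terms cancel.
Column A: 8.23×2810 + 15.9×2860 + (z_c − 24.13)×3220
Column B: 0.717×0 + 1.78×1030 + 3.27×ρ + 4.07×3040 + (z_c − 0.717 − 9.12)×3220
The z_c×3220 term appears on both sides and cancels. Collect the known terms of each column as K = Σ(ρt)_known − 3220 × (depth of known layers): K_A = 68600.3 − 3220×24.13 = −9098.3; K_B = 14206.2 − 3220×(0.717 + 9.12) = −17468.94.
Balance: K_A = K_B + 3.27×ρ, so ρ = (K_A − K_B)/3.27 = 8370.64/3.27 = 2560 kg/m³.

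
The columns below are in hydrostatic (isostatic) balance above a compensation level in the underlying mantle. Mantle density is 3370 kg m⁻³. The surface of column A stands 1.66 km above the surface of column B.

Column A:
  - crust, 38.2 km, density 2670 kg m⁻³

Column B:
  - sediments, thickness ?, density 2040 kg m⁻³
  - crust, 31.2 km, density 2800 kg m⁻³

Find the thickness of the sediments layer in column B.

2.53 km

Take the compensation level at the base of the deeper column (depth z_c below the surface of column A) and equate Σ ρ_i t_i down to z_c; mantle fills any gap and the z_c terms cancel.
Column A: 38.2×2670 + (z_c − 38.2)×3370
Column B: 1.66×0 + x×2040 + 31.2×2800 + (z_c − 1.66 − 31.2 − x)×3370
The z_c×3370 term appears on both sides and cancels. Collect the known terms of each column as K = Σ(ρt)_known − 3370 × (depth of known layers): K_A = 101994 − 3370×38.2 = −26740; K_B = 87360 − 3370×(1.66 + 31.2) = −23378.2.
Balance: K_A = K_B − x×(3370 − 2040), so x = (K_B − K_A)/(3370 − 2040) = 3361.8/1330 = 2.53 km.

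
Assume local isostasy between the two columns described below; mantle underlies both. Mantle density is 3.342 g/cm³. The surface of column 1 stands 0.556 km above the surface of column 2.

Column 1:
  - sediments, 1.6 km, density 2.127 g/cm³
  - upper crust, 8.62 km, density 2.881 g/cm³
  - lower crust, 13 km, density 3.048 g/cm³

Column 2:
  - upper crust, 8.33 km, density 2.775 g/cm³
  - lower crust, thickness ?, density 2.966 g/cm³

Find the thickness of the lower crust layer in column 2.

Take the compensation level at the base of the deeper column (depth z_c below the surface of column 1) and equate Σ ρ_i t_i down to z_c; mantle fills any gap and the z_c terms cancel.
Column 1: 1.6×2.127 + 8.62×2.881 + 13×3.048 + (z_c − 23.22)×3.342
Column 2: 0.556×0 + 8.33×2.775 + x×2.966 + (z_c − 0.556 − 8.33 − x)×3.342
The z_c×3.342 term appears on both sides and cancels. Collect the known terms of each column as K = Σ(ρt)_known − 3.342 × (depth of known layers): K_1 = 67.86142 − 3.342×23.22 = −9.73982; K_2 = 23.11575 − 3.342×(0.556 + 8.33) = −6.581262.
Balance: K_1 = K_2 − x×(3.342 − 2.966), so x = (K_2 − K_1)/(3.342 − 2.966) = 3.15856/0.376 = 8.4 km.

8.4 km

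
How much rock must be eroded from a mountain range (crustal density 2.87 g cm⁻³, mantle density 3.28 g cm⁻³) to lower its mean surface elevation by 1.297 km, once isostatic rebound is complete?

10.4 km

Net drop Δ = e − u = e − e ρ_c/ρ_m = e (ρ_m − ρ_c)/ρ_m.
e = Δ ρ_m/(ρ_m − ρ_c) = 1.297 km × 3.28/0.41 = 10.4 km.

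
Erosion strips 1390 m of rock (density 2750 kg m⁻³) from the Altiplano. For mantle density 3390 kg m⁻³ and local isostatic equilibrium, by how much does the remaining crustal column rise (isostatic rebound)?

1130 m

Unloading: uplift u = e ρ_c/ρ_m = 1390 m × 2750/3390 = 1130 m.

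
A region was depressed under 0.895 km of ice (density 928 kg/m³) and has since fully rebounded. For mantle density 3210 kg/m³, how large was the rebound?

0.259 km

Removing the load lets mantle flow back in; uplift u satisfies ρ_ice t = ρ_m u.
u = t ρ_ice/ρ_m = 0.895 km × 928/3210 = 0.259 km.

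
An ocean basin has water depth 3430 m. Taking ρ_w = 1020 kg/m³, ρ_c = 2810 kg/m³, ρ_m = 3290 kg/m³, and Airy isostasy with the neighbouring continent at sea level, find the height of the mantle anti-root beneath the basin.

12800 m

In Airy isostatic equilibrium: replacing crust with seawater at the top is compensated by replacing crust with mantle at the base: d (ρ_c − ρ_w) = a (ρ_m − ρ_c).
a = d (ρ_c − ρ_w)/(ρ_m − ρ_c) = 3430 m × 1790/480 = 12800 m.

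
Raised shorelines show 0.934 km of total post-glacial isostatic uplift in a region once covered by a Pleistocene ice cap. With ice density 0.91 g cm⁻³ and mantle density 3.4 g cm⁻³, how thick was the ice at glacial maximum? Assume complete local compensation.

3.49 km

u = t ρ_ice/ρ_m → t = u ρ_m/ρ_ice = 0.934 km × 3.4/0.91 = 3.49 km.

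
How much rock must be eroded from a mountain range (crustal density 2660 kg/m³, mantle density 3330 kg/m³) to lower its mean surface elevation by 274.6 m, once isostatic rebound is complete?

Net drop Δ = e − u = e − e ρ_c/ρ_m = e (ρ_m − ρ_c)/ρ_m.
e = Δ ρ_m/(ρ_m − ρ_c) = 274.6 m × 3330/670 = 1360 m.

1360 m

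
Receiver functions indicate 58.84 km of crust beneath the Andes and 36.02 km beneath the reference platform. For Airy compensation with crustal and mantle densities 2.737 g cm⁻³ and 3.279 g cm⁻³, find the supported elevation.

3.77 km

Excess crust Δ = 58.84 km − 36.02 km = 22.82 km, split between elevation h and root r with h + r = Δ.
Airy balance ρ_c h = (ρ_m − ρ_c) r gives r = h ρ_c/(ρ_m − ρ_c), so h (1 + ρ_c/(ρ_m − ρ_c)) = Δ, i.e. h = Δ (ρ_m − ρ_c)/ρ_m.
h = 22.82 km × 0.542/3.279 = 3.77 km.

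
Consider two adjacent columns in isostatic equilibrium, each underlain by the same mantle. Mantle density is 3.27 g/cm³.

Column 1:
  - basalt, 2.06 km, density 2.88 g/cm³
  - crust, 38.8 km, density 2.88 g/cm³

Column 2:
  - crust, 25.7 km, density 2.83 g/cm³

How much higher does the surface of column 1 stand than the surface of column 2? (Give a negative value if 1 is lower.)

For any compensation level in the mantle, the mantle terms cancel and isostasy reduces to e = (Σt_1 − Σt_2) − (Σ(ρt)_1 − Σ(ρt)_2) / ρ_m.
Σt_1 = 40.86 km; Σt_2 = 25.7 km; Σ(ρt)_1 = 117.6768; Σ(ρt)_2 = 72.731 (in km·g/cm³).
e = (40.86 − 25.7) − (117.6768 − 72.731) / 3.27 = 1.42 km.

1.42 km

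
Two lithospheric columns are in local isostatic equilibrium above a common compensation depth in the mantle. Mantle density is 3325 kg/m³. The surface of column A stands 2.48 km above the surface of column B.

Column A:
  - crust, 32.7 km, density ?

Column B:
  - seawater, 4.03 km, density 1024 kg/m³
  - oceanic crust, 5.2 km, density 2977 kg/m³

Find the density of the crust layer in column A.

2730 kg/m³

Take the compensation level at the base of the deeper column (depth z_c below the surface of column A) and equate Σ ρ_i t_i down to z_c; mantle fills any gap and the z_c terms cancel.
Column A: 32.7×ρ + (z_c − 32.7)×3325
Column B: 2.48×0 + 4.03×1024 + 5.2×2977 + (z_c − 2.48 − 9.23)×3325
The z_c×3325 term appears on both sides and cancels. Collect the known terms of each column as K = Σ(ρt)_known − 3325 × (depth of known layers): K_A = 0 − 3325×32.7 = −108727.5; K_B = 19607.12 − 3325×(2.48 + 9.23) = −19328.63.
Balance: K_A + 32.7×ρ = K_B, so ρ = (K_B − K_A)/32.7 = 89398.9/32.7 = 2730 kg/m³.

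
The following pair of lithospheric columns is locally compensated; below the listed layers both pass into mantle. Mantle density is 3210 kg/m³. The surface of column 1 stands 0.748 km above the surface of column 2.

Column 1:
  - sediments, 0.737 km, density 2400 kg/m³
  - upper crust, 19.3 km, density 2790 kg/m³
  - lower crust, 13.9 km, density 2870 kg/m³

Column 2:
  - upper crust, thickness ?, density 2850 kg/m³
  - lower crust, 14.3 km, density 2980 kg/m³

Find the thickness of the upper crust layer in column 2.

21.5 km

Take the compensation level at the base of the deeper column (depth z_c below the surface of column 1) and equate Σ ρ_i t_i down to z_c; mantle fills any gap and the z_c terms cancel.
Column 1: 0.737×2400 + 19.3×2790 + 13.9×2870 + (z_c − 33.937)×3210
Column 2: 0.748×0 + x×2850 + 14.3×2980 + (z_c − 0.748 − 14.3 − x)×3210
The z_c×3210 term appears on both sides and cancels. Collect the known terms of each column as K = Σ(ρt)_known − 3210 × (depth of known layers): K_1 = 95508.8 − 3210×33.937 = −13428.97; K_2 = 42614 − 3210×(0.748 + 14.3) = −5690.08.
Balance: K_1 = K_2 − x×(3210 − 2850), so x = (K_2 − K_1)/(3210 − 2850) = 7738.89/360 = 21.5 km.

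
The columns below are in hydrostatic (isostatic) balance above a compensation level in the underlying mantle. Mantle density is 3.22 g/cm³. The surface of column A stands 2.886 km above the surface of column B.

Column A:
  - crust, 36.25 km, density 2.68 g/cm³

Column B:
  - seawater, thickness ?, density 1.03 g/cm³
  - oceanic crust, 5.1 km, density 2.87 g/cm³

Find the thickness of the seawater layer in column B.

3.88 km

Take the compensation level at the base of the deeper column (depth z_c below the surface of column A) and equate Σ ρ_i t_i down to z_c; mantle fills any gap and the z_c terms cancel.
Column A: 36.25×2.68 + (z_c − 36.25)×3.22
Column B: 2.886×0 + x×1.03 + 5.1×2.87 + (z_c − 2.886 − 5.1 − x)×3.22
The z_c×3.22 term appears on both sides and cancels. Collect the known terms of each column as K = Σ(ρt)_known − 3.22 × (depth of known layers): K_A = 97.15 − 3.22×36.25 = −19.575; K_B = 14.637 − 3.22×(2.886 + 5.1) = −11.07792.
Balance: K_A = K_B − x×(3.22 − 1.03), so x = (K_B − K_A)/(3.22 − 1.03) = 8.49708/2.19 = 3.88 km.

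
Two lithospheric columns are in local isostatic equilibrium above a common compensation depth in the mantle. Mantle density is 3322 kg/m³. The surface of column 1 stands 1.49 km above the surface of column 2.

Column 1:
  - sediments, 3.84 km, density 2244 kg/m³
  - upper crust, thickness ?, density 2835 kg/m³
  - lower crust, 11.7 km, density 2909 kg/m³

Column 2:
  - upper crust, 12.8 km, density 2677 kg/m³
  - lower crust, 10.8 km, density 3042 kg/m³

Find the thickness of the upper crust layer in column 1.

14.9 km

Take the compensation level at the base of the deeper column (depth z_c below the surface of column 1) and equate Σ ρ_i t_i down to z_c; mantle fills any gap and the z_c terms cancel.
Column 1: 3.84×2244 + x×2835 + 11.7×2909 + (z_c − 15.54 − x)×3322
Column 2: 1.49×0 + 12.8×2677 + 10.8×3042 + (z_c − 1.49 − 23.6)×3322
The z_c×3322 term appears on both sides and cancels. Collect the known terms of each column as K = Σ(ρt)_known − 3322 × (depth of known layers): K_1 = 42652.26 − 3322×15.54 = −8971.62; K_2 = 67119.2 − 3322×(1.49 + 23.6) = −16229.78.
Balance: K_1 − x×(3322 − 2835) = K_2, so x = (K_1 − K_2)/(3322 − 2835) = 7258.16/487 = 14.9 km.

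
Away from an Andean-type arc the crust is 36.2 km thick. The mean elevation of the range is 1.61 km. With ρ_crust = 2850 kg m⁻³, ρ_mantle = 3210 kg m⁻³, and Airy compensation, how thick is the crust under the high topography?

Root depth r = h ρ_c / (ρ_m − ρ_c) = 1.61 km × 2850 / 360 = 12.75 km.
Total thickness = T + h + r = 36.2 km + 1.61 km + 12.75 km = 50.6 km.

50.6 km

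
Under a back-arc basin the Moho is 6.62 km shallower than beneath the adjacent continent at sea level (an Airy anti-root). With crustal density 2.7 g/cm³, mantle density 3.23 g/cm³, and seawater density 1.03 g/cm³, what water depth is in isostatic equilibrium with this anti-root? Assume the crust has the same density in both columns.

Replacing a thickness d of crust by seawater at the top must be balanced by replacing crust with mantle at the base: d (ρ_c − ρ_w) = a (ρ_m − ρ_c).
d = a (ρ_m − ρ_c)/(ρ_c − ρ_w) = 6.62 km × 0.53/1.67 = 2.1 km.

2.1 km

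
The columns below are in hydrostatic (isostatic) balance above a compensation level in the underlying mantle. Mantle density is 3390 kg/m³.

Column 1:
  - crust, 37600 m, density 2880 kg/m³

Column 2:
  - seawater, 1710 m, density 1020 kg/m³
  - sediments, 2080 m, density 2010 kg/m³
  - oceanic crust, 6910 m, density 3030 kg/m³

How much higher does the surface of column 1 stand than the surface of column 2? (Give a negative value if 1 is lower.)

2880 m

For any compensation level in the mantle, the mantle terms cancel and isostasy reduces to e = (Σt_1 − Σt_2) − (Σ(ρt)_1 − Σ(ρt)_2) / ρ_m.
Σt_1 = 37600 m; Σt_2 = 10700 m; Σ(ρt)_1 = 108288000; Σ(ρt)_2 = 26862300 (in m·kg/m³).
e = (37600 − 10700) − (108288000 − 26862300) / 3390 = 2880 m.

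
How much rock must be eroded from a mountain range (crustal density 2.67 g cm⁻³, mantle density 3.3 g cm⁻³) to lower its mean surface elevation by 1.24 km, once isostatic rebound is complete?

Net drop Δ = e − u = e − e ρ_c/ρ_m = e (ρ_m − ρ_c)/ρ_m.
e = Δ ρ_m/(ρ_m − ρ_c) = 1.24 km × 3.3/0.63 = 6.5 km.

6.5 km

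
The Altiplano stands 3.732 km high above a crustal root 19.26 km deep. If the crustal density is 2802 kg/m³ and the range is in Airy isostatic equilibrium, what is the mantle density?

3340 kg/m³

Airy balance: ρ_c h = (ρ_m − ρ_c) r → ρ_m = ρ_c (1 + h/r).
ρ_m = 2802 × (1 + 3.732 km/19.26 km) = 3340 kg/m³.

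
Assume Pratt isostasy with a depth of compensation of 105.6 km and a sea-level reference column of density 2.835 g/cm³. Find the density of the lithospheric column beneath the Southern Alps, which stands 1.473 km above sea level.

Pratt balance: ρ_ref D = ρ (D + h).
ρ = ρ_ref D/(D + h) = 2.835 × 105.6 km/(105.6 km + 1.473 km) = 2.8 g/cm³.

2.8 g/cm³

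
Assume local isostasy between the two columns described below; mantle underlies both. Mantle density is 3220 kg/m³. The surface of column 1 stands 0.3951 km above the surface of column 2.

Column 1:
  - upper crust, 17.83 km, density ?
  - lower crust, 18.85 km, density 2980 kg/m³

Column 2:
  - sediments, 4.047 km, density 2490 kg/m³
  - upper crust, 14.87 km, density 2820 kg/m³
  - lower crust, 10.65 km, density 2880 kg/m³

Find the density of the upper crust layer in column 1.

Take the compensation level at the base of the deeper column (depth z_c below the surface of column 1) and equate Σ ρ_i t_i down to z_c; mantle fills any gap and the z_c terms cancel.
Column 1: 17.83×ρ + 18.85×2980 + (z_c − 36.68)×3220
Column 2: 0.3951×0 + 4.047×2490 + 14.87×2820 + 10.65×2880 + (z_c − 0.3951 − 29.567)×3220
The z_c×3220 term appears on both sides and cancels. Collect the known terms of each column as K = Σ(ρt)_known − 3220 × (depth of known layers): K_1 = 56173 − 3220×36.68 = −61936.6; K_2 = 82682.43 − 3220×(0.3951 + 29.567) = −13795.532.
Balance: K_1 + 17.83×ρ = K_2, so ρ = (K_2 − K_1)/17.83 = 48141.1/17.83 = 2700 kg/m³.

2700 kg/m³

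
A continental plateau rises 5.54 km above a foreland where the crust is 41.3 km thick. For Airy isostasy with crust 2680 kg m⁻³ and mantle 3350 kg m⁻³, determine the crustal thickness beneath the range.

69 km

Root depth r = h ρ_c / (ρ_m − ρ_c) = 5.54 km × 2680 / 670 = 22.16 km.
Total thickness = T + h + r = 41.3 km + 5.54 km + 22.16 km = 69 km.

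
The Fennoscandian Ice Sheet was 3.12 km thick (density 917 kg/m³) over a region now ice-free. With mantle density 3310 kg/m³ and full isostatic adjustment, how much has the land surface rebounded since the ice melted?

0.864 km

Removing the load lets mantle flow back in; uplift u satisfies ρ_ice t = ρ_m u.
u = t ρ_ice/ρ_m = 3.12 km × 917/3310 = 0.864 km.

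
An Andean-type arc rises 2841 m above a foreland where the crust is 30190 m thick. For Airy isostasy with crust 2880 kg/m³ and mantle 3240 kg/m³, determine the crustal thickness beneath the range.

Root depth r = h ρ_c / (ρ_m − ρ_c) = 2841 m × 2880 / 360 = 22730 m.
Total thickness = T + h + r = 30190 m + 2841 m + 22730 m = 55800 m.

55800 m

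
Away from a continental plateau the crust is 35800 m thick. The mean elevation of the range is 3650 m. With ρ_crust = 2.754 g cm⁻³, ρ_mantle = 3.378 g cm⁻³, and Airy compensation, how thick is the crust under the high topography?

Root depth r = h ρ_c / (ρ_m − ρ_c) = 3650 m × 2.754 / 0.624 = 16110 m.
Total thickness = T + h + r = 35800 m + 3650 m + 16110 m = 55600 m.

55600 m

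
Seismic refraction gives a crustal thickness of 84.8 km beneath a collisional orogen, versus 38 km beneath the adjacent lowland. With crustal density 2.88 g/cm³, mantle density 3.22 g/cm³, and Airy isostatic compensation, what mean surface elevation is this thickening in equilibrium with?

4.94 km

Excess crust Δ = 84.8 km − 38 km = 46.8 km, split between elevation h and root r with h + r = Δ.
Airy balance ρ_c h = (ρ_m − ρ_c) r gives r = h ρ_c/(ρ_m − ρ_c), so h (1 + ρ_c/(ρ_m − ρ_c)) = Δ, i.e. h = Δ (ρ_m − ρ_c)/ρ_m.
h = 46.8 km × 0.34/3.22 = 4.94 km.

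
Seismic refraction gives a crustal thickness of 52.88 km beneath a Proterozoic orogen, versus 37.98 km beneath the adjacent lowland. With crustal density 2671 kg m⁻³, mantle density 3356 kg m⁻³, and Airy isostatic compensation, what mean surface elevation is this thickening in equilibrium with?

3.04 km

Excess crust Δ = 52.88 km − 37.98 km = 14.9 km, split between elevation h and root r with h + r = Δ.
Airy balance ρ_c h = (ρ_m − ρ_c) r gives r = h ρ_c/(ρ_m − ρ_c), so h (1 + ρ_c/(ρ_m − ρ_c)) = Δ, i.e. h = Δ (ρ_m − ρ_c)/ρ_m.
h = 14.9 km × 685/3356 = 3.04 km.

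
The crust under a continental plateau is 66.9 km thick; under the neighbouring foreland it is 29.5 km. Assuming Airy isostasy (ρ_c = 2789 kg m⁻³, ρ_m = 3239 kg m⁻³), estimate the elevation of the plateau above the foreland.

5.2 km

Excess crust Δ = 66.9 km − 29.5 km = 37.4 km, split between elevation h and root r with h + r = Δ.
Airy balance ρ_c h = (ρ_m − ρ_c) r gives r = h ρ_c/(ρ_m − ρ_c), so h (1 + ρ_c/(ρ_m − ρ_c)) = Δ, i.e. h = Δ (ρ_m − ρ_c)/ρ_m.
h = 37.4 km × 450/3239 = 5.2 km.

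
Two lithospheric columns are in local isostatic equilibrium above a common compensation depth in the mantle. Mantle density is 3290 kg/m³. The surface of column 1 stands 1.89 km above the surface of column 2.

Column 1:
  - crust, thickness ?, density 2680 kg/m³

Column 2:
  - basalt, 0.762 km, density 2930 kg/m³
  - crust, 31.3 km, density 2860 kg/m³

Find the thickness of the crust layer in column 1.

32.7 km

Take the compensation level at the base of the deeper column (depth z_c below the surface of column 1) and equate Σ ρ_i t_i down to z_c; mantle fills any gap and the z_c terms cancel.
Column 1: x×2680 + (z_c − 0 − x)×3290
Column 2: 1.89×0 + 0.762×2930 + 31.3×2860 + (z_c − 1.89 − 32.062)×3290
The z_c×3290 term appears on both sides and cancels. Collect the known terms of each column as K = Σ(ρt)_known − 3290 × (depth of known layers): K_1 = 0 − 3290×0 = 0; K_2 = 91750.66 − 3290×(1.89 + 32.062) = −19951.42.
Balance: K_1 − x×(3290 − 2680) = K_2, so x = (K_1 − K_2)/(3290 − 2680) = 19951.4/610 = 32.7 km.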